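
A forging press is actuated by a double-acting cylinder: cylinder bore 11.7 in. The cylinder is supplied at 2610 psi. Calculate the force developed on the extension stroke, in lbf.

F ≈ 2.81e5 lbf

Cap-side area A_cap = π/4 × (11.7 in)² = 107.5 in^2
F = P × A_cap = 2610 psi × A_cap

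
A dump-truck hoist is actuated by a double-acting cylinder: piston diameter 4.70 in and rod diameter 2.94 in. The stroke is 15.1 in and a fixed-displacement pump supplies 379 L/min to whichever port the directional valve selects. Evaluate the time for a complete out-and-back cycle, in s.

Cap-side area A_cap = π/4 × (4.70 in)² = 17.35 in^2
Rod-side annular area A_ann = π/4 × (4.70² − 2.94²) = 10.56 in^2
t_ext = A_cap·L/Q = 0.6796 s
t_ret = A_ann·L/Q = 0.4137 s
t_cycle = t_ext + t_ret

t ≈ 1.09 s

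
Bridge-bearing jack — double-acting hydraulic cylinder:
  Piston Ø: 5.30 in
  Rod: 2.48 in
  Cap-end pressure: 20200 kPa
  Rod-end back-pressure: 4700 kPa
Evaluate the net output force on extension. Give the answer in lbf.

F ≈ 52900 lbf

Cap-side area A_cap = π/4 × (5.30 in)² = 22.06 in^2
Rod-side annular area A_ann = π/4 × (5.30² − 2.48²) = 17.23 in^2
Net thrust = P_cap·A_cap − P_rod·A_ann = 64640 lbf − 11750 lbf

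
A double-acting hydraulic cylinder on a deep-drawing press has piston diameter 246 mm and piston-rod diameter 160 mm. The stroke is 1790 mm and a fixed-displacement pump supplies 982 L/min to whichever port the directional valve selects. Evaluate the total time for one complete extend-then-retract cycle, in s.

Cap-side area A_cap = π/4 × (246 mm)² = 47530 mm^2
Rod-side annular area A_ann = π/4 × (246² − 160²) = 27420 mm^2
t_ext = A_cap·L/Q = 5.198 s
t_ret = A_ann·L/Q = 2.999 s
t_cycle = t_ext + t_ret

t ≈ 8.20 s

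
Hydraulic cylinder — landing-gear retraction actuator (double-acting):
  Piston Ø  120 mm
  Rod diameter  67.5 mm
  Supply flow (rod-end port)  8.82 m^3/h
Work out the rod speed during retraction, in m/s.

v ≈ 0.317 m/s

Rod-side annular area A_ann = π/4 × (120² − 67.5²) = 7731 mm^2
Flow into the rod-end port fills the annular volume.
v = Q / A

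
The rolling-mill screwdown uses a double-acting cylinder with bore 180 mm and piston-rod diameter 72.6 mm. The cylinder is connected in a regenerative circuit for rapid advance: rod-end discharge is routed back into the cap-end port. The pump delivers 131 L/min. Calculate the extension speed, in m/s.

In regeneration the rod-end outflow joins the pump flow into the cap end, so the net volume the pump must supply per unit advance equals the rod cross-section area.
Rod cross-section A_rod = π/4 × (72.6 mm)² = 4140 mm^2
v = Q_pump / A_rod

v ≈ 0.527 m/s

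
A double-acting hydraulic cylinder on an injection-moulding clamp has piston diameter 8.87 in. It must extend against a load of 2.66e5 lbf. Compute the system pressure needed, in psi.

Cap-side area A_cap = π/4 × (8.87 in)² = 61.79 in^2
P = F / A = 2.66e5 lbf / A

P ≈ 4300 psi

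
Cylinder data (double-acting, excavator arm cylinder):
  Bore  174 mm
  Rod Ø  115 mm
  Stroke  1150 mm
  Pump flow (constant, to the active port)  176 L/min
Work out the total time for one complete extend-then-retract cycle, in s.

Cap-side area A_cap = π/4 × (174 mm)² = 23780 mm^2
Rod-side annular area A_ann = π/4 × (174² − 115²) = 13390 mm^2
t_ext = A_cap·L/Q = 9.322 s
t_ret = A_ann·L/Q = 5.250 s
t_cycle = t_ext + t_ret

t ≈ 14.6 s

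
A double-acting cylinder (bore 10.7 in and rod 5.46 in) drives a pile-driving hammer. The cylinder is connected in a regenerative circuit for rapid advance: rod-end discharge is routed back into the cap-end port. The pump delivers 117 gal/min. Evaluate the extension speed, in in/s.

In regeneration the rod-end outflow joins the pump flow into the cap end, so the net volume the pump must supply per unit advance equals the rod cross-section area.
Rod cross-section A_rod = π/4 × (5.46 in)² = 23.41 in^2
v = Q_pump / A_rod

v ≈ 19.2 in/s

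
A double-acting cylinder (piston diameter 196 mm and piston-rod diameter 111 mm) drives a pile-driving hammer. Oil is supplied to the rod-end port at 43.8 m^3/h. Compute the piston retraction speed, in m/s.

v ≈ 0.594 m/s

Rod-side annular area A_ann = π/4 × (196² − 111²) = 20490 mm^2
Flow into the rod-end port fills the annular volume.
v = Q / A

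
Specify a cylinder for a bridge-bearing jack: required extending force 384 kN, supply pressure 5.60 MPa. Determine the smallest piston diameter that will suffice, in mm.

Extension force acts on the full piston face: F = P × (π/4)D².
D = √(4F / (πP)) = √(4 × 384 kN / (π × 5.60 MPa))

D ≈ 295 mm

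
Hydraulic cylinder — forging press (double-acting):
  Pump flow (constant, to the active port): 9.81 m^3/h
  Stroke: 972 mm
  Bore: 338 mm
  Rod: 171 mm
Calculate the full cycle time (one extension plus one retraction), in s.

t ≈ 55.8 s

Cap-side area A_cap = π/4 × (338 mm)² = 89730 mm^2
Rod-side annular area A_ann = π/4 × (338² − 171²) = 66760 mm^2
t_ext = A_cap·L/Q = 32.01 s
t_ret = A_ann·L/Q = 23.81 s
t_cycle = t_ext + t_ret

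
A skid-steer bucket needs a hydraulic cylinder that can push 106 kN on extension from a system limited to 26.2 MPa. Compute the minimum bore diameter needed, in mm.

Extension force acts on the full piston face: F = P × (π/4)D².
D = √(4F / (πP)) = √(4 × 106 kN / (π × 26.2 MPa))

D ≈ 71.8 mm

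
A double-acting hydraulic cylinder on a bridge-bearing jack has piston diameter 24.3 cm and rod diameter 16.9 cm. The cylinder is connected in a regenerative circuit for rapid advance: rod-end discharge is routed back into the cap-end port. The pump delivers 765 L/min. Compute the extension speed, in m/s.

v ≈ 0.568 m/s

In regeneration the rod-end outflow joins the pump flow into the cap end, so the net volume the pump must supply per unit advance equals the rod cross-section area.
Rod cross-section A_rod = π/4 × (16.9 cm)² = 224.3 cm^2
v = Q_pump / A_rod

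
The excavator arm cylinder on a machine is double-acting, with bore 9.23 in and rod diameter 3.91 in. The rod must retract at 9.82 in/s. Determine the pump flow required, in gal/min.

Rod-side annular area A_ann = π/4 × (9.23² − 3.91²) = 54.90 in^2
Q = A × v

Q ≈ 140 gal/min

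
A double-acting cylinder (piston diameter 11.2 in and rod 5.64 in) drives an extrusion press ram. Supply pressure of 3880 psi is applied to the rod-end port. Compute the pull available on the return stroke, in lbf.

Rod-side annular area A_ann = π/4 × (11.2² − 5.64²) = 73.54 in^2
On retraction the pressure acts on the annular area (bore minus rod).
F = P × A_ann

F ≈ 2.85e5 lbf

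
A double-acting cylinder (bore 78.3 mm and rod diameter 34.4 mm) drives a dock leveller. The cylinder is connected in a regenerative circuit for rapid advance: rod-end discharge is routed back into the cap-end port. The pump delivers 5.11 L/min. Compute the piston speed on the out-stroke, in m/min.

In regeneration the rod-end outflow joins the pump flow into the cap end, so the net volume the pump must supply per unit advance equals the rod cross-section area.
Rod cross-section A_rod = π/4 × (34.4 mm)² = 929.4 mm^2
v = Q_pump / A_rod

v ≈ 5.50 m/min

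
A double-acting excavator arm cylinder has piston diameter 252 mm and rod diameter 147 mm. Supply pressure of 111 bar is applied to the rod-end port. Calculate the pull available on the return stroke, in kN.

F ≈ 365 kN

Rod-side annular area A_ann = π/4 × (252² − 147²) = 32900 mm^2
On retraction the pressure acts on the annular area (bore minus rod).
F = P × A_ann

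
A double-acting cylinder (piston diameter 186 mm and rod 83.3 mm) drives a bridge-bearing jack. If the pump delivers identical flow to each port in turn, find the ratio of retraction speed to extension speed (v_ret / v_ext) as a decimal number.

v_ret/v_ext ≈ 1.25

Cap-side area A_cap = π/4 × (186 mm)² = 27170 mm^2
Rod-side annular area A_ann = π/4 × (186² − 83.3²) = 21720 mm^2
For equal Q, v ∝ 1/A, so v_ret/v_ext = A_cap/A_ann.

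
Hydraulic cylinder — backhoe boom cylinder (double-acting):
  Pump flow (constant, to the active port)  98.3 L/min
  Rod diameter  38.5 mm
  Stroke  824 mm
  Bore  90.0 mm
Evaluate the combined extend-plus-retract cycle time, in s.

t ≈ 5.81 s

Cap-side area A_cap = π/4 × (90.0 mm)² = 6362 mm^2
Rod-side annular area A_ann = π/4 × (90.0² − 38.5²) = 5198 mm^2
t_ext = A_cap·L/Q = 3.200 s
t_ret = A_ann·L/Q = 2.614 s
t_cycle = t_ext + t_ret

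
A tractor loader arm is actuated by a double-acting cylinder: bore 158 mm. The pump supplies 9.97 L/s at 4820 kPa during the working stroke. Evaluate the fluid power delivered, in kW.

Hydraulic power = P × Q

W ≈ 48.1 kW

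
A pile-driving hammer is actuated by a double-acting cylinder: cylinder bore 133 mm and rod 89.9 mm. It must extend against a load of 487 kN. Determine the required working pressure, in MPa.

Cap-side area A_cap = π/4 × (133 mm)² = 13890 mm^2
P = F / A = 487 kN / A

P ≈ 35.1 MPa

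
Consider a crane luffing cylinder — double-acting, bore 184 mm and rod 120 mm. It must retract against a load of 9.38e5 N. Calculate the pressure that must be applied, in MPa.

P ≈ 61.4 MPa

Rod-side annular area A_ann = π/4 × (184² − 120²) = 15280 mm^2
Retraction: pressure acts on the annular area.
P = F / A = 9.38e5 N / A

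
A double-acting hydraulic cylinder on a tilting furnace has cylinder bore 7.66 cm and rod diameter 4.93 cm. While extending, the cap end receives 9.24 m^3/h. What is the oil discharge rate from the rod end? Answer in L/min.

Q_out ≈ 90.2 L/min

Cap-side area A_cap = π/4 × (7.66 cm)² = 46.08 cm^2
Rod-side annular area A_ann = π/4 × (7.66² − 4.93²) = 26.99 cm^2
Piston speed v = Q_in/A_cap; rod-end outflow Q_out = v × A_ann = Q_in × A_ann/A_cap.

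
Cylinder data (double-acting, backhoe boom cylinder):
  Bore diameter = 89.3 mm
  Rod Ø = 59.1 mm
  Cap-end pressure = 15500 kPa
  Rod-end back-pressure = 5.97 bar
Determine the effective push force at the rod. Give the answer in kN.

F ≈ 95.0 kN

Cap-side area A_cap = π/4 × (89.3 mm)² = 6263 mm^2
Rod-side annular area A_ann = π/4 × (89.3² − 59.1²) = 3520 mm^2
Net thrust = P_cap·A_cap − P_rod·A_ann = 97.08 kN − 2.101 kN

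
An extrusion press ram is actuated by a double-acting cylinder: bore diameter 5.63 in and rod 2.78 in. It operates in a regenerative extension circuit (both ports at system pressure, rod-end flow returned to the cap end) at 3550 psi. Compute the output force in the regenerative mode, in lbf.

F ≈ 21500 lbf

With equal pressure on both faces, forces on the annular region cancel; the net push is pressure × rod cross-section.
Rod cross-section A_rod = π/4 × (2.78 in)² = 6.070 in^2
F = P × A_rod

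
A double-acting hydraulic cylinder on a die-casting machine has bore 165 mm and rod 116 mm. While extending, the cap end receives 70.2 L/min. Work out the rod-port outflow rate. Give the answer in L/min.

Q_out ≈ 35.5 L/min

Cap-side area A_cap = π/4 × (165 mm)² = 21380 mm^2
Rod-side annular area A_ann = π/4 × (165² − 116²) = 10810 mm^2
Piston speed v = Q_in/A_cap; rod-end outflow Q_out = v × A_ann = Q_in × A_ann/A_cap.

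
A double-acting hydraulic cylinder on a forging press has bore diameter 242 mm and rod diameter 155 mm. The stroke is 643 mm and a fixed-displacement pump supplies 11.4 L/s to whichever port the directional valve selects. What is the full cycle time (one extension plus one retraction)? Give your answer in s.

t ≈ 4.12 s

Cap-side area A_cap = π/4 × (242 mm)² = 46000 mm^2
Rod-side annular area A_ann = π/4 × (242² − 155²) = 27130 mm^2
t_ext = A_cap·L/Q = 2.594 s
t_ret = A_ann·L/Q = 1.530 s
t_cycle = t_ext + t_ret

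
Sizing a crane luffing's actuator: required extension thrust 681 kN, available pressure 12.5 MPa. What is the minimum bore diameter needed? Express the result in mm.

D ≈ 263 mm

Extension force acts on the full piston face: F = P × (π/4)D².
D = √(4F / (πP)) = √(4 × 681 kN / (π × 12.5 MPa))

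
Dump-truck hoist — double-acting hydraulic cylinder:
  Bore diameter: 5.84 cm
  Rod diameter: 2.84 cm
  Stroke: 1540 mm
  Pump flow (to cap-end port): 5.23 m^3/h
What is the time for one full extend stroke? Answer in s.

Cap-side area A_cap = π/4 × (5.84 cm)² = 26.79 cm^2
Swept volume V = A × L; t = V / Q = A·L / Q

t ≈ 2.84 s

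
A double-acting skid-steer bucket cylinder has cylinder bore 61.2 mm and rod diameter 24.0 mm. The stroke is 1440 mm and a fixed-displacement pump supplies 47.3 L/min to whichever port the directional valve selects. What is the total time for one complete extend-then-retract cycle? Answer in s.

t ≈ 9.92 s

Cap-side area A_cap = π/4 × (61.2 mm)² = 2942 mm^2
Rod-side annular area A_ann = π/4 × (61.2² − 24.0²) = 2489 mm^2
t_ext = A_cap·L/Q = 5.373 s
t_ret = A_ann·L/Q = 4.547 s
t_cycle = t_ext + t_ret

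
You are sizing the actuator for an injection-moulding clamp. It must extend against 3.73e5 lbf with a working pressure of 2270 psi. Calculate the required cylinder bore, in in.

Extension force acts on the full piston face: F = P × (π/4)D².
D = √(4F / (πP)) = √(4 × 3.73e5 lbf / (π × 2270 psi))

D ≈ 14.5 in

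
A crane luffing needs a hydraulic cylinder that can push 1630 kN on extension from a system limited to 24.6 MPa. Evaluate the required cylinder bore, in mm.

D ≈ 290 mm

Extension force acts on the full piston face: F = P × (π/4)D².
D = √(4F / (πP)) = √(4 × 1630 kN / (π × 24.6 MPa))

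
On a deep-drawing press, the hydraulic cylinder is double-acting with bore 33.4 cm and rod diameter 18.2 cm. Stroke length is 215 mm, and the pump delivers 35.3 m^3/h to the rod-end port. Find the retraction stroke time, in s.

t ≈ 1.35 s

Rod-side annular area A_ann = π/4 × (33.4² − 18.2²) = 616.0 cm^2
Swept volume V = A × L; t = V / Q = A·L / Q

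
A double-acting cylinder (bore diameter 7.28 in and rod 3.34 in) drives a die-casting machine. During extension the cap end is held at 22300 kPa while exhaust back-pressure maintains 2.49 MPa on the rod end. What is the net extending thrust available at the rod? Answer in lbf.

Cap-side area A_cap = π/4 × (7.28 in)² = 41.62 in^2
Rod-side annular area A_ann = π/4 × (7.28² − 3.34²) = 32.86 in^2
Net thrust = P_cap·A_cap − P_rod·A_ann = 1.346e5 lbf − 11870 lbf

F ≈ 1.23e5 lbf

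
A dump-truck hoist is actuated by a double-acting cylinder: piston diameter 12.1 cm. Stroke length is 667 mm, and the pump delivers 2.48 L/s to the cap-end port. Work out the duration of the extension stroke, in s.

t ≈ 3.09 s

Cap-side area A_cap = π/4 × (12.1 cm)² = 115.0 cm^2
Swept volume V = A × L; t = V / Q = A·L / Q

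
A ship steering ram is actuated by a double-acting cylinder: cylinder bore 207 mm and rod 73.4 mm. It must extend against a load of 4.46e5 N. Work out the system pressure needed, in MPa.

P ≈ 13.3 MPa

Cap-side area A_cap = π/4 × (207 mm)² = 33650 mm^2
P = F / A = 4.46e5 N / A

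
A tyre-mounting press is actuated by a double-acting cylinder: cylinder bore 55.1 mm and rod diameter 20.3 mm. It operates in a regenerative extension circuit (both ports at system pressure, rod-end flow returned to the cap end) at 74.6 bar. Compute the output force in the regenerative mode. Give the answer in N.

With equal pressure on both faces, forces on the annular region cancel; the net push is pressure × rod cross-section.
Rod cross-section A_rod = π/4 × (20.3 mm)² = 323.7 mm^2
F = P × A_rod

F ≈ 2410 N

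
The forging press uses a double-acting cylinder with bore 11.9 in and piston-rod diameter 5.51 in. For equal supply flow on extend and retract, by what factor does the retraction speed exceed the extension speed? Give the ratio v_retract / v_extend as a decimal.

v_ret/v_ext ≈ 1.27

Cap-side area A_cap = π/4 × (11.9 in)² = 111.2 in^2
Rod-side annular area A_ann = π/4 × (11.9² − 5.51²) = 87.38 in^2
For equal Q, v ∝ 1/A, so v_ret/v_ext = A_cap/A_ann.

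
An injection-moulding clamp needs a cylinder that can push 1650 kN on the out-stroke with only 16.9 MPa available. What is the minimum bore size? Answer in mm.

D ≈ 353 mm

Extension force acts on the full piston face: F = P × (π/4)D².
D = √(4F / (πP)) = √(4 × 1650 kN / (π × 16.9 MPa))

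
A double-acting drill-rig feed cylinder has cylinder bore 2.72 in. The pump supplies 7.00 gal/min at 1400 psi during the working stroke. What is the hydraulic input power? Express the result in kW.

W ≈ 4.26 kW

Hydraulic power = P × Q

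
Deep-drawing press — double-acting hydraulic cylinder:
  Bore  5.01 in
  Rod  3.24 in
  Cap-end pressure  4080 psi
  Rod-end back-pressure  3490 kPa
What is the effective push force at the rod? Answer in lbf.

Cap-side area A_cap = π/4 × (5.01 in)² = 19.71 in^2
Rod-side annular area A_ann = π/4 × (5.01² − 3.24²) = 11.47 in^2
Net thrust = P_cap·A_cap − P_rod·A_ann = 80430 lbf − 5805 lbf

F ≈ 74600 lbf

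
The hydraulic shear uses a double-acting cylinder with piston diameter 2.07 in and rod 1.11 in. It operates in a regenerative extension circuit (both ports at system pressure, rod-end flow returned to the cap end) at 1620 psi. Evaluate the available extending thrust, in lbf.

With equal pressure on both faces, forces on the annular region cancel; the net push is pressure × rod cross-section.
Rod cross-section A_rod = π/4 × (1.11 in)² = 0.9677 in^2
F = P × A_rod

F ≈ 1570 lbf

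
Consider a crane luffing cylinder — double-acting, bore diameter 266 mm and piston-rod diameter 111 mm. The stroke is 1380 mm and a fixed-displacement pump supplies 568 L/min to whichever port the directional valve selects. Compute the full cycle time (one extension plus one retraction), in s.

Cap-side area A_cap = π/4 × (266 mm)² = 55570 mm^2
Rod-side annular area A_ann = π/4 × (266² − 111²) = 45890 mm^2
t_ext = A_cap·L/Q = 8.101 s
t_ret = A_ann·L/Q = 6.690 s
t_cycle = t_ext + t_ret

t ≈ 14.8 s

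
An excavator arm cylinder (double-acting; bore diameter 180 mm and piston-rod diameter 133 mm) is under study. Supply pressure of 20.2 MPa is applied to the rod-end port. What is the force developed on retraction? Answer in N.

F ≈ 2.33e5 N

Rod-side annular area A_ann = π/4 × (180² − 133²) = 11550 mm^2
On retraction the pressure acts on the annular area (bore minus rod).
F = P × A_ann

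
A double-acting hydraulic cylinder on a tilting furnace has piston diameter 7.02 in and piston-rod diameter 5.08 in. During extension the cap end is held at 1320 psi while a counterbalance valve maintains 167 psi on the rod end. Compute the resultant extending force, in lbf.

Cap-side area A_cap = π/4 × (7.02 in)² = 38.70 in^2
Rod-side annular area A_ann = π/4 × (7.02² − 5.08²) = 18.44 in^2
Net thrust = P_cap·A_cap − P_rod·A_ann = 51090 lbf − 3079 lbf

F ≈ 48000 lbf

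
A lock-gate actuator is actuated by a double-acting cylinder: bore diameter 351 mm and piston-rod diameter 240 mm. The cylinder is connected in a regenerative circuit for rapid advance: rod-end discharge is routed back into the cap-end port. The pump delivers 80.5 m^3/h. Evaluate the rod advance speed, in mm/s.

v ≈ 494 mm/s

In regeneration the rod-end outflow joins the pump flow into the cap end, so the net volume the pump must supply per unit advance equals the rod cross-section area.
Rod cross-section A_rod = π/4 × (240 mm)² = 45240 mm^2
v = Q_pump / A_rod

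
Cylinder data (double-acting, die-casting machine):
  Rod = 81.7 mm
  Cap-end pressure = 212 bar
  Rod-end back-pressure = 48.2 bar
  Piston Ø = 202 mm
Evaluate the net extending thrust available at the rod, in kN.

F ≈ 550 kN

Cap-side area A_cap = π/4 × (202 mm)² = 32050 mm^2
Rod-side annular area A_ann = π/4 × (202² − 81.7²) = 26800 mm^2
Net thrust = P_cap·A_cap − P_rod·A_ann = 679.4 kN − 129.2 kN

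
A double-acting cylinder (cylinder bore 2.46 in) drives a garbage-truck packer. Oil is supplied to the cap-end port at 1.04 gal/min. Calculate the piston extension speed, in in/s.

Cap-side area A_cap = π/4 × (2.46 in)² = 4.753 in^2
v = Q / A

v ≈ 0.842 in/s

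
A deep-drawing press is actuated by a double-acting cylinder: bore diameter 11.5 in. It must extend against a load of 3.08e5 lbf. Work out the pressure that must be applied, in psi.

Cap-side area A_cap = π/4 × (11.5 in)² = 103.9 in^2
P = F / A = 3.08e5 lbf / A

P ≈ 2970 psi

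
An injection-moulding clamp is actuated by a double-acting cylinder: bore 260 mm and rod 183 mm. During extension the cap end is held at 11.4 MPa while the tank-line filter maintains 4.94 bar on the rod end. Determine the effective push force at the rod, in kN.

Cap-side area A_cap = π/4 × (260 mm)² = 53090 mm^2
Rod-side annular area A_ann = π/4 × (260² − 183²) = 26790 mm^2
Net thrust = P_cap·A_cap − P_rod·A_ann = 605.3 kN − 13.23 kN

F ≈ 592 kN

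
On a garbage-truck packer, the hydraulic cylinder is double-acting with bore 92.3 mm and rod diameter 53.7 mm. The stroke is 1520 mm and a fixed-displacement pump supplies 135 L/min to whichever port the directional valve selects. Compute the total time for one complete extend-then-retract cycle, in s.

Cap-side area A_cap = π/4 × (92.3 mm)² = 6691 mm^2
Rod-side annular area A_ann = π/4 × (92.3² − 53.7²) = 4426 mm^2
t_ext = A_cap·L/Q = 4.520 s
t_ret = A_ann·L/Q = 2.990 s
t_cycle = t_ext + t_ret

t ≈ 7.51 s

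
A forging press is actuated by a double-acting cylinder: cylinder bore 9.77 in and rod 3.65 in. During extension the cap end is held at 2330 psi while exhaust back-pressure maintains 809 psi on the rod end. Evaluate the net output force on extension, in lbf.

Cap-side area A_cap = π/4 × (9.77 in)² = 74.97 in^2
Rod-side annular area A_ann = π/4 × (9.77² − 3.65²) = 64.51 in^2
Net thrust = P_cap·A_cap − P_rod·A_ann = 1.747e5 lbf − 52180 lbf

F ≈ 1.22e5 lbf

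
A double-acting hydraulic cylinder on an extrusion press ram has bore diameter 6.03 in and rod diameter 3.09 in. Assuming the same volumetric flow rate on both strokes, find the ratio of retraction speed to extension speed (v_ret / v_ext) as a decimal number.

v_ret/v_ext ≈ 1.36

Cap-side area A_cap = π/4 × (6.03 in)² = 28.56 in^2
Rod-side annular area A_ann = π/4 × (6.03² − 3.09²) = 21.06 in^2
For equal Q, v ∝ 1/A, so v_ret/v_ext = A_cap/A_ann.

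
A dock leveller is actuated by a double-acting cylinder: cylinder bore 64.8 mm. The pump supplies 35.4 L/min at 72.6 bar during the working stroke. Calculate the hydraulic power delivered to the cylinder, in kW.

W ≈ 4.28 kW

Hydraulic power = P × Q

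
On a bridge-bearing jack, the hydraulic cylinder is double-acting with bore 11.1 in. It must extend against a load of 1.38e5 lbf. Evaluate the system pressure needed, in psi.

P ≈ 1430 psi

Cap-side area A_cap = π/4 × (11.1 in)² = 96.77 in^2
P = F / A = 1.38e5 lbf / A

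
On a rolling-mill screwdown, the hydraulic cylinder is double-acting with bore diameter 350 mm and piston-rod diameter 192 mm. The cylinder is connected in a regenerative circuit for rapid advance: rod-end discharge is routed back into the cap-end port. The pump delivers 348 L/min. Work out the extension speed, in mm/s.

v ≈ 200 mm/s

In regeneration the rod-end outflow joins the pump flow into the cap end, so the net volume the pump must supply per unit advance equals the rod cross-section area.
Rod cross-section A_rod = π/4 × (192 mm)² = 28950 mm^2
v = Q_pump / A_rod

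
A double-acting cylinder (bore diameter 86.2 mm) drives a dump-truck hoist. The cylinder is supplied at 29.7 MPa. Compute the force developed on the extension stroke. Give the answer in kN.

Cap-side area A_cap = π/4 × (86.2 mm)² = 5836 mm^2
F = P × A_cap = 29.7 MPa × A_cap

F ≈ 173 kN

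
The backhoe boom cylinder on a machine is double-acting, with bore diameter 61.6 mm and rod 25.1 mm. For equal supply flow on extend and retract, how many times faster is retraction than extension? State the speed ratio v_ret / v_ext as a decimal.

v_ret/v_ext ≈ 1.20

Cap-side area A_cap = π/4 × (61.6 mm)² = 2980 mm^2
Rod-side annular area A_ann = π/4 × (61.6² − 25.1²) = 2485 mm^2
For equal Q, v ∝ 1/A, so v_ret/v_ext = A_cap/A_ann.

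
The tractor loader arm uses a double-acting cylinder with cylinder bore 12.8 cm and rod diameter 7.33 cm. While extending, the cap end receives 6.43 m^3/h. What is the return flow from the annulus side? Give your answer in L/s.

Q_out ≈ 1.20 L/s

Cap-side area A_cap = π/4 × (12.8 cm)² = 128.7 cm^2
Rod-side annular area A_ann = π/4 × (12.8² − 7.33²) = 86.48 cm^2
Piston speed v = Q_in/A_cap; rod-end outflow Q_out = v × A_ann = Q_in × A_ann/A_cap.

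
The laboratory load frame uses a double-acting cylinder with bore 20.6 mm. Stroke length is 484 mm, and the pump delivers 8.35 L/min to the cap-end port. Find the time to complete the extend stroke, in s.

Cap-side area A_cap = π/4 × (20.6 mm)² = 333.3 mm^2
Swept volume V = A × L; t = V / Q = A·L / Q

t ≈ 1.16 s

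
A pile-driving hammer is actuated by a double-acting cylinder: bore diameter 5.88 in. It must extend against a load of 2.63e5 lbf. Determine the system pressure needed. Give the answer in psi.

P ≈ 9690 psi

Cap-side area A_cap = π/4 × (5.88 in)² = 27.15 in^2
P = F / A = 2.63e5 lbf / A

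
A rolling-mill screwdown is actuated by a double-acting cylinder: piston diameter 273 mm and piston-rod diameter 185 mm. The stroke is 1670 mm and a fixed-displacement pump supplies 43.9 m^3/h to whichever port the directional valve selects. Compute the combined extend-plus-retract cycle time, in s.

Cap-side area A_cap = π/4 × (273 mm)² = 58530 mm^2
Rod-side annular area A_ann = π/4 × (273² − 185²) = 31650 mm^2
t_ext = A_cap·L/Q = 8.016 s
t_ret = A_ann·L/Q = 4.335 s
t_cycle = t_ext + t_ret

t ≈ 12.4 s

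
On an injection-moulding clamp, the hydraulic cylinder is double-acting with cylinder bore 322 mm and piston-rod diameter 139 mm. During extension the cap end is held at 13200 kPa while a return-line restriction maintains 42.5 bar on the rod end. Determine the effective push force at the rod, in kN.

F ≈ 793 kN

Cap-side area A_cap = π/4 × (322 mm)² = 81430 mm^2
Rod-side annular area A_ann = π/4 × (322² − 139²) = 66260 mm^2
Net thrust = P_cap·A_cap − P_rod·A_ann = 1075 kN − 281.6 kN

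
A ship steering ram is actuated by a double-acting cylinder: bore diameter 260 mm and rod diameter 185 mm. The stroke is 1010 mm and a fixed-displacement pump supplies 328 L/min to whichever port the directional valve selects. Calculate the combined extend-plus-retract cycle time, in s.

t ≈ 14.7 s

Cap-side area A_cap = π/4 × (260 mm)² = 53090 mm^2
Rod-side annular area A_ann = π/4 × (260² − 185²) = 26210 mm^2
t_ext = A_cap·L/Q = 9.809 s
t_ret = A_ann·L/Q = 4.843 s
t_cycle = t_ext + t_ret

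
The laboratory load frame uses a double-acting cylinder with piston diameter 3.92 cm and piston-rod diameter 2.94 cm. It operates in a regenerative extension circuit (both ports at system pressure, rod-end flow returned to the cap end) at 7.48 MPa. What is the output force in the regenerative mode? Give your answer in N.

With equal pressure on both faces, forces on the annular region cancel; the net push is pressure × rod cross-section.
Rod cross-section A_rod = π/4 × (2.94 cm)² = 6.789 cm^2
F = P × A_rod

F ≈ 5080 N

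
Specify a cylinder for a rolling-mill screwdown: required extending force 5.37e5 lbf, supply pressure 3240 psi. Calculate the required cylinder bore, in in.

D ≈ 14.5 in

Extension force acts on the full piston face: F = P × (π/4)D².
D = √(4F / (πP)) = √(4 × 5.37e5 lbf / (π × 3240 psi))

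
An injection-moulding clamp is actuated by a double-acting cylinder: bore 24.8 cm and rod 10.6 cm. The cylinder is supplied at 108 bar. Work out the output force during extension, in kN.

Cap-side area A_cap = π/4 × (24.8 cm)² = 483.1 cm^2
F = P × A_cap = 108 bar × A_cap

F ≈ 522 kN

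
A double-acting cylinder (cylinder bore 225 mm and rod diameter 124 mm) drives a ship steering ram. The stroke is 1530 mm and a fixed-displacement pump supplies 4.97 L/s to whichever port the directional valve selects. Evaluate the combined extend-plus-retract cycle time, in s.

t ≈ 20.8 s

Cap-side area A_cap = π/4 × (225 mm)² = 39760 mm^2
Rod-side annular area A_ann = π/4 × (225² − 124²) = 27680 mm^2
t_ext = A_cap·L/Q = 12.24 s
t_ret = A_ann·L/Q = 8.523 s
t_cycle = t_ext + t_ret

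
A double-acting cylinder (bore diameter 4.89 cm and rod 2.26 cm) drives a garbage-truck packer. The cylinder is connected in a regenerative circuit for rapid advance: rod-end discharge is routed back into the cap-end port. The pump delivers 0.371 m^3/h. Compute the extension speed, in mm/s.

v ≈ 257 mm/s

In regeneration the rod-end outflow joins the pump flow into the cap end, so the net volume the pump must supply per unit advance equals the rod cross-section area.
Rod cross-section A_rod = π/4 × (2.26 cm)² = 4.011 cm^2
v = Q_pump / A_rod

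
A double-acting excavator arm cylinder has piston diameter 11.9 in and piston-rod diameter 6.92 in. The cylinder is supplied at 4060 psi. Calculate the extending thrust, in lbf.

F ≈ 4.52e5 lbf

Cap-side area A_cap = π/4 × (11.9 in)² = 111.2 in^2
F = P × A_cap = 4060 psi × A_cap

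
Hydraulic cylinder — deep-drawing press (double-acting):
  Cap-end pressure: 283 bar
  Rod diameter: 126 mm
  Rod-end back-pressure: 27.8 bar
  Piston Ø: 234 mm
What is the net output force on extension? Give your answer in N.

Cap-side area A_cap = π/4 × (234 mm)² = 43010 mm^2
Rod-side annular area A_ann = π/4 × (234² − 126²) = 30540 mm^2
Net thrust = P_cap·A_cap − P_rod·A_ann = 1.217e6 N − 84890 N

F ≈ 1.13e6 N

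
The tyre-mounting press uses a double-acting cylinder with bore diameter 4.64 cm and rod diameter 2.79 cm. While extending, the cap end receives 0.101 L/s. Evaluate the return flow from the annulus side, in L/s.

Q_out ≈ 0.0645 L/s

Cap-side area A_cap = π/4 × (4.64 cm)² = 16.91 cm^2
Rod-side annular area A_ann = π/4 × (4.64² − 2.79²) = 10.80 cm^2
Piston speed v = Q_in/A_cap; rod-end outflow Q_out = v × A_ann = Q_in × A_ann/A_cap.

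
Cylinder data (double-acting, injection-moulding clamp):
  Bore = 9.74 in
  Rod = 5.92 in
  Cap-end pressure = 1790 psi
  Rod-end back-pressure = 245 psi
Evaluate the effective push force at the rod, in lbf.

Cap-side area A_cap = π/4 × (9.74 in)² = 74.51 in^2
Rod-side annular area A_ann = π/4 × (9.74² − 5.92²) = 46.98 in^2
Net thrust = P_cap·A_cap − P_rod·A_ann = 1.334e5 lbf − 11510 lbf

F ≈ 1.22e5 lbf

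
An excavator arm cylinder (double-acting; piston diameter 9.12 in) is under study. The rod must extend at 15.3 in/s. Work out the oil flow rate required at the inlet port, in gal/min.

Q ≈ 260 gal/min

Cap-side area A_cap = π/4 × (9.12 in)² = 65.33 in^2
Q = A × v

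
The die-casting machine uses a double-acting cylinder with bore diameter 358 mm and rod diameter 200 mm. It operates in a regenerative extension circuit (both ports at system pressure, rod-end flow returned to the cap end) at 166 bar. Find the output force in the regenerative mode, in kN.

With equal pressure on both faces, forces on the annular region cancel; the net push is pressure × rod cross-section.
Rod cross-section A_rod = π/4 × (200 mm)² = 31420 mm^2
F = P × A_rod

F ≈ 522 kN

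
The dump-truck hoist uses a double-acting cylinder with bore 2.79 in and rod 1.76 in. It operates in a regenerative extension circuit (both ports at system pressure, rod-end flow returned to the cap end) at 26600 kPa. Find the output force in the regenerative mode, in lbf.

With equal pressure on both faces, forces on the annular region cancel; the net push is pressure × rod cross-section.
Rod cross-section A_rod = π/4 × (1.76 in)² = 2.433 in^2
F = P × A_rod

F ≈ 9390 lbf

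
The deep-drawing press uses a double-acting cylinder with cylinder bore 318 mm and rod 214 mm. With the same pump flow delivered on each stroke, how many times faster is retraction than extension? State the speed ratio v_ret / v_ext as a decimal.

v_ret/v_ext ≈ 1.83

Cap-side area A_cap = π/4 × (318 mm)² = 79420 mm^2
Rod-side annular area A_ann = π/4 × (318² − 214²) = 43450 mm^2
For equal Q, v ∝ 1/A, so v_ret/v_ext = A_cap/A_ann.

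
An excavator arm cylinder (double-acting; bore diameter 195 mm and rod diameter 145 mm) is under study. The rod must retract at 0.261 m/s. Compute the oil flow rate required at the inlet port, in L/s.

Q ≈ 3.48 L/s

Rod-side annular area A_ann = π/4 × (195² − 145²) = 13350 mm^2
Q = A × v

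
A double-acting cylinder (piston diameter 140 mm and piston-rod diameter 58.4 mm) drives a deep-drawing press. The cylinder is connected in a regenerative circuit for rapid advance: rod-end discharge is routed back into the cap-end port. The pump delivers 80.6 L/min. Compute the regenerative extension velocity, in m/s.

In regeneration the rod-end outflow joins the pump flow into the cap end, so the net volume the pump must supply per unit advance equals the rod cross-section area.
Rod cross-section A_rod = π/4 × (58.4 mm)² = 2679 mm^2
v = Q_pump / A_rod

v ≈ 0.501 m/s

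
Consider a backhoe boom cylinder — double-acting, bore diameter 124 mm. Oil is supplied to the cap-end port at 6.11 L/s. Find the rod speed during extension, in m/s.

v ≈ 0.506 m/s

Cap-side area A_cap = π/4 × (124 mm)² = 12080 mm^2
v = Q / A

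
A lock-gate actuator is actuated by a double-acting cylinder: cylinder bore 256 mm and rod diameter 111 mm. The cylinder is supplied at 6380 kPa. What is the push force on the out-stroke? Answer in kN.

F ≈ 328 kN

Cap-side area A_cap = π/4 × (256 mm)² = 51470 mm^2
F = P × A_cap = 6380 kPa × A_cap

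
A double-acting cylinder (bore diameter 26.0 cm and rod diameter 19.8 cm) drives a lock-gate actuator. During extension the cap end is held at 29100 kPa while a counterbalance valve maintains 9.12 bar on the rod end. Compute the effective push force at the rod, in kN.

Cap-side area A_cap = π/4 × (26.0 cm)² = 530.9 cm^2
Rod-side annular area A_ann = π/4 × (26.0² − 19.8²) = 223.0 cm^2
Net thrust = P_cap·A_cap − P_rod·A_ann = 1545 kN − 20.34 kN

F ≈ 1520 kN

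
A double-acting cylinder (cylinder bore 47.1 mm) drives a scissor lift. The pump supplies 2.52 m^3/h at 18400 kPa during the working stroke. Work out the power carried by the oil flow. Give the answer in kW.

W ≈ 12.9 kW

Hydraulic power = P × Q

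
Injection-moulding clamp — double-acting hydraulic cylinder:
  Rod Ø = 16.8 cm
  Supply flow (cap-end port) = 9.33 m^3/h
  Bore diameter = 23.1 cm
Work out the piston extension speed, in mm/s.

Cap-side area A_cap = π/4 × (23.1 cm)² = 419.1 cm^2
v = Q / A

v ≈ 61.8 mm/s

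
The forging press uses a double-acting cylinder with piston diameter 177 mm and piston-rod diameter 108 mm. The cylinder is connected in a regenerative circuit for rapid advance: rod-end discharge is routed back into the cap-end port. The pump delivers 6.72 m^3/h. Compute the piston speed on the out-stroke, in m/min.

In regeneration the rod-end outflow joins the pump flow into the cap end, so the net volume the pump must supply per unit advance equals the rod cross-section area.
Rod cross-section A_rod = π/4 × (108 mm)² = 9161 mm^2
v = Q_pump / A_rod

v ≈ 12.2 m/min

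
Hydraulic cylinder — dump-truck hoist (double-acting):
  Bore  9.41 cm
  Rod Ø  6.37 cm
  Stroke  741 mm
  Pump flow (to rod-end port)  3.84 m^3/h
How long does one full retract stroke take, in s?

t ≈ 2.62 s

Rod-side annular area A_ann = π/4 × (9.41² − 6.37²) = 37.68 cm^2
Swept volume V = A × L; t = V / Q = A·L / Q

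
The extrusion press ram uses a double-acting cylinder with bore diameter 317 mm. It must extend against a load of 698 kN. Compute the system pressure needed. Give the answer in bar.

P ≈ 88.4 bar

Cap-side area A_cap = π/4 × (317 mm)² = 78920 mm^2
P = F / A = 698 kN / A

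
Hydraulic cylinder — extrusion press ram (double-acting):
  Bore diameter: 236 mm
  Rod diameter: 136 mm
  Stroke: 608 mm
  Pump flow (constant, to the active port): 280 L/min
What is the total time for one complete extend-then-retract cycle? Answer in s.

Cap-side area A_cap = π/4 × (236 mm)² = 43740 mm^2
Rod-side annular area A_ann = π/4 × (236² − 136²) = 29220 mm^2
t_ext = A_cap·L/Q = 5.699 s
t_ret = A_ann·L/Q = 3.807 s
t_cycle = t_ext + t_ret

t ≈ 9.51 s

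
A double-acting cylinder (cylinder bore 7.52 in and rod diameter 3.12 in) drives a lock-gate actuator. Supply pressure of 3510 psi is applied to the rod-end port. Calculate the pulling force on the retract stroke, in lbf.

Rod-side annular area A_ann = π/4 × (7.52² − 3.12²) = 36.77 in^2
On retraction the pressure acts on the annular area (bore minus rod).
F = P × A_ann

F ≈ 1.29e5 lbf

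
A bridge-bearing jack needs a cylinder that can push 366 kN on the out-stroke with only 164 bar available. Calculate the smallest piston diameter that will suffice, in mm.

D ≈ 169 mm

Extension force acts on the full piston face: F = P × (π/4)D².
D = √(4F / (πP)) = √(4 × 366 kN / (π × 164 bar))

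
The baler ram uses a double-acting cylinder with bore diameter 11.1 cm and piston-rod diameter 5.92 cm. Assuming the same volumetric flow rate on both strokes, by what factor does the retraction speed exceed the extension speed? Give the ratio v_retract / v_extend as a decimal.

Cap-side area A_cap = π/4 × (11.1 cm)² = 96.77 cm^2
Rod-side annular area A_ann = π/4 × (11.1² − 5.92²) = 69.24 cm^2
For equal Q, v ∝ 1/A, so v_ret/v_ext = A_cap/A_ann.

v_ret/v_ext ≈ 1.40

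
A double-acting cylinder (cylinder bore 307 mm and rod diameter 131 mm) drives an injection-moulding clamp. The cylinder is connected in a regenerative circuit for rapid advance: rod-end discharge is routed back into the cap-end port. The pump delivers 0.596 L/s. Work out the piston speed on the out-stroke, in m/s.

v ≈ 0.0442 m/s

In regeneration the rod-end outflow joins the pump flow into the cap end, so the net volume the pump must supply per unit advance equals the rod cross-section area.
Rod cross-section A_rod = π/4 × (131 mm)² = 13480 mm^2
v = Q_pump / A_rod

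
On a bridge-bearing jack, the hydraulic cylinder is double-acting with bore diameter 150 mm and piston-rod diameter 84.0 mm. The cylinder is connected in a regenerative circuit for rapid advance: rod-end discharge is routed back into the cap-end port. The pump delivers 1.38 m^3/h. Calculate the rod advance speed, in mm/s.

v ≈ 69.2 mm/s

In regeneration the rod-end outflow joins the pump flow into the cap end, so the net volume the pump must supply per unit advance equals the rod cross-section area.
Rod cross-section A_rod = π/4 × (84.0 mm)² = 5542 mm^2
v = Q_pump / A_rod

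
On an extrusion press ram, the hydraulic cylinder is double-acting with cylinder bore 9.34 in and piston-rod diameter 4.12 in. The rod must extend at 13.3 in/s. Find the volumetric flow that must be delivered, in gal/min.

Cap-side area A_cap = π/4 × (9.34 in)² = 68.51 in^2
Q = A × v

Q ≈ 237 gal/min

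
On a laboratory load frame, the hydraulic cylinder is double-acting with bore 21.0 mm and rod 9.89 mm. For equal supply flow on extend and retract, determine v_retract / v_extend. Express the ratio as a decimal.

v_ret/v_ext ≈ 1.29

Cap-side area A_cap = π/4 × (21.0 mm)² = 346.4 mm^2
Rod-side annular area A_ann = π/4 × (21.0² − 9.89²) = 269.5 mm^2
For equal Q, v ∝ 1/A, so v_ret/v_ext = A_cap/A_ann.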